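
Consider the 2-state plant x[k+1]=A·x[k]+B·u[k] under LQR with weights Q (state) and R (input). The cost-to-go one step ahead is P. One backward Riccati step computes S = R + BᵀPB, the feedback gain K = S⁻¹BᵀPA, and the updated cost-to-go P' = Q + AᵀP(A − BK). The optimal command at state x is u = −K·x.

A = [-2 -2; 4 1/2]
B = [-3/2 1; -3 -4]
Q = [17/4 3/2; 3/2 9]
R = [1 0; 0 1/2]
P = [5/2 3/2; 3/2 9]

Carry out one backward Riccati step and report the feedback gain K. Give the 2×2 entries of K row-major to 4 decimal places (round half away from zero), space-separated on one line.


BᵀP = [-8.2500 -29.2500; -3.5000 -34.5000]
S = R + BᵀPB = [1 0; 0 1/2] + [100.1250 108.7500; 108.7500 134.5000] = [101.1250 108.7500; 108.7500 135.0000]
BᵀPA = [-100.5000 1.8750; -131.0000 -10.2500]
K = S⁻¹·BᵀPA = [0.3719 0.7494; -1.2699 -0.6796]
A−BK = [-0.1723 -0.1964; 0.0359 0.0298]
AᵀP(A−BK) = [1.0119 0.7861; 0.7861 0.8793]
P' = Q + AᵀP(A−BK) = [5.2619 2.2861; 2.2861 9.8793]
tr(P') = 15.1412

0.3719 0.7494 -1.2699 -0.6796


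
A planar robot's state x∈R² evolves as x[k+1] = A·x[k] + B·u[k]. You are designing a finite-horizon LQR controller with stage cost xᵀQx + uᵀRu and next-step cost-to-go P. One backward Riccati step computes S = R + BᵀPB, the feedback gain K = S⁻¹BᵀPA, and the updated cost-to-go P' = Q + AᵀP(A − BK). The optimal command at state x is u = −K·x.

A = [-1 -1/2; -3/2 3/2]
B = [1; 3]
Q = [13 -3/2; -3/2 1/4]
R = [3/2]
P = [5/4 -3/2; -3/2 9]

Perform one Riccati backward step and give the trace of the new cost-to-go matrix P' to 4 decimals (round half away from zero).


15.4034

BᵀP = [-3.2500 25.5000]
S = R + BᵀPB = [3/2] + [73.2500] = [74.7500]
BᵀPA = [-35.0000 39.8750]
K = S⁻¹·BᵀPA = [-0.4682 0.5334]
A−BK = [-0.5318 -1.0334; -0.0953 -0.1003]
AᵀP(A−BK) = [0.6120 0.1706; 0.1706 1.5414]
P' = Q + AᵀP(A−BK) = [13.6120 -1.3294; -1.3294 1.7914]
tr(P') = 15.4034


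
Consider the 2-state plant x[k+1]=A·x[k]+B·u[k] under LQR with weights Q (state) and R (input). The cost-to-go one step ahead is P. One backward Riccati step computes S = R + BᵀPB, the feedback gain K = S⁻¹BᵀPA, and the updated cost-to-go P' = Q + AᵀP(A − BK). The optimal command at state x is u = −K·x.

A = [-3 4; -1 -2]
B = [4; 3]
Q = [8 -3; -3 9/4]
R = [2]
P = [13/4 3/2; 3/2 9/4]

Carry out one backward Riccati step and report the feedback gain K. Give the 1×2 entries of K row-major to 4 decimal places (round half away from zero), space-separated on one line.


BᵀP = [17.5000 12.7500]
S = R + BᵀPB = [2] + [108.2500] = [110.2500]
BᵀPA = [-65.2500 44.5000]
K = S⁻¹·BᵀPA = [-0.5918 0.4036]
A−BK = [-0.6327 2.3855; 0.7755 -3.2109]
AᵀP(A−BK) = [1.8827 -5.1633; -5.1633 19.0385]
P' = Q + AᵀP(A−BK) = [9.8827 -8.1633; -8.1633 21.2885]
tr(P') = 31.1712

-0.5918 0.4036


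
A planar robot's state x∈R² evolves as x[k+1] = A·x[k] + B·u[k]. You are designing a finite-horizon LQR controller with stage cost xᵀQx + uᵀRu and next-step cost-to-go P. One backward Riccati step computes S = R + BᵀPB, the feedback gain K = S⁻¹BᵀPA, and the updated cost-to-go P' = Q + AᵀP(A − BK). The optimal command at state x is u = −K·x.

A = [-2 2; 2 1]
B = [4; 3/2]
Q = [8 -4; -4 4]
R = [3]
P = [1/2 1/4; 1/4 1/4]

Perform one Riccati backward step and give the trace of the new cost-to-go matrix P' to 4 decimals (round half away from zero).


13.3991

BᵀP = [2.3750 1.3750]
S = R + BᵀPB = [3] + [11.5625] = [14.5625]
BᵀPA = [-2.0000 6.1250]
K = S⁻¹·BᵀPA = [-0.1373 0.4206]
A−BK = [-1.4506 0.3176; 2.2060 0.3691]
AᵀP(A−BK) = [0.7253 -0.1588; -0.1588 0.6738]
P' = Q + AᵀP(A−BK) = [8.7253 -4.1588; -4.1588 4.6738]
tr(P') = 13.3991


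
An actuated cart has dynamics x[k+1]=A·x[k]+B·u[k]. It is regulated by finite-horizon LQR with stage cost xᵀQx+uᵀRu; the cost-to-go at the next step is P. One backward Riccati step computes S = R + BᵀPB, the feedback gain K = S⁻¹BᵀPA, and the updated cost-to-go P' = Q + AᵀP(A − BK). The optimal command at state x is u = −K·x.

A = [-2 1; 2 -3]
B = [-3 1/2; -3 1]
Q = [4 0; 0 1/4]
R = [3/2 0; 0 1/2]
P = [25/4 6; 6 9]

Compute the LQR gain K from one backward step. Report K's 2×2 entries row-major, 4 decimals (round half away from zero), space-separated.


0.4277 -0.1384 1.9255 -2.0890

BᵀP = [-36.7500 -45.0000; 9.1250 12.0000]
S = R + BᵀPB = [3/2 0; 0 1/2] + [245.2500 -63.3750; -63.3750 16.5625] = [246.7500 -63.3750; -63.3750 17.0625]
BᵀPA = [-16.5000 98.2500; 5.7500 -26.8750]
K = S⁻¹·BᵀPA = [0.4277 -0.1384; 1.9255 -2.0890]
A−BK = [-1.6797 1.6294; 1.3575 -1.3261]
AᵀP(A−BK) = [8.9850 -8.7712; -8.7712 8.7020]
P' = Q + AᵀP(A−BK) = [12.9850 -8.7712; -8.7712 8.9520]
tr(P') = 21.9370


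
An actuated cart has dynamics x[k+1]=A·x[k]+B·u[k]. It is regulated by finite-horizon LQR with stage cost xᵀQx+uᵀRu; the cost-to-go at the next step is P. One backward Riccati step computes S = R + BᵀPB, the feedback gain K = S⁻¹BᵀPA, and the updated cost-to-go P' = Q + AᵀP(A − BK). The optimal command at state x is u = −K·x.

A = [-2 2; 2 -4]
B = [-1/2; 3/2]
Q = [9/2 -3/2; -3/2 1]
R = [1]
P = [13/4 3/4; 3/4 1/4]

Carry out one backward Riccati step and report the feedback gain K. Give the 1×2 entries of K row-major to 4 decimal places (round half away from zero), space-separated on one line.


0.8000 -0.8000

BᵀP = [-0.5000 0.0000]
S = R + BᵀPB = [1] + [0.2500] = [1.2500]
BᵀPA = [1.0000 -1.0000]
K = S⁻¹·BᵀPA = [0.8000 -0.8000]
A−BK = [-1.6000 1.6000; 0.8000 -2.8000]
AᵀP(A−BK) = [7.2000 -5.2000; -5.2000 4.2000]
P' = Q + AᵀP(A−BK) = [11.7000 -6.7000; -6.7000 5.2000]
tr(P') = 16.9000


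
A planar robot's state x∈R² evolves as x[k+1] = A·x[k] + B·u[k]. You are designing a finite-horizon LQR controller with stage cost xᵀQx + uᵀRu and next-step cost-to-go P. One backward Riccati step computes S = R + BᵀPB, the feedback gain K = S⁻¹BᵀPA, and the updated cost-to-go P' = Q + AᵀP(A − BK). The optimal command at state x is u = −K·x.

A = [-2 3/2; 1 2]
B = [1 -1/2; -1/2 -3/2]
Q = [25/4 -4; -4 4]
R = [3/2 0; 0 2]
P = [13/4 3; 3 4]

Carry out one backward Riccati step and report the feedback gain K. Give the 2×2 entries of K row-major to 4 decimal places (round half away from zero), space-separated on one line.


-0.7522 0.4590 0.1817 -1.4159

BᵀP = [1.7500 1.0000; -6.1250 -7.5000]
S = R + BᵀPB = [3/2 0; 0 2] + [1.2500 -2.3750; -2.3750 14.3125] = [2.7500 -2.3750; -2.3750 16.3125]
BᵀPA = [-2.5000 4.6250; 4.7500 -24.1875]
K = S⁻¹·BᵀPA = [-0.7522 0.4590; 0.1817 -1.4159]
A−BK = [-1.1570 0.3331; 0.8964 0.1056]
AᵀP(A−BK) = [2.2566 -1.3769; -1.3769 4.9418]
P' = Q + AᵀP(A−BK) = [8.5066 -5.3769; -5.3769 8.9418]
tr(P') = 17.4484


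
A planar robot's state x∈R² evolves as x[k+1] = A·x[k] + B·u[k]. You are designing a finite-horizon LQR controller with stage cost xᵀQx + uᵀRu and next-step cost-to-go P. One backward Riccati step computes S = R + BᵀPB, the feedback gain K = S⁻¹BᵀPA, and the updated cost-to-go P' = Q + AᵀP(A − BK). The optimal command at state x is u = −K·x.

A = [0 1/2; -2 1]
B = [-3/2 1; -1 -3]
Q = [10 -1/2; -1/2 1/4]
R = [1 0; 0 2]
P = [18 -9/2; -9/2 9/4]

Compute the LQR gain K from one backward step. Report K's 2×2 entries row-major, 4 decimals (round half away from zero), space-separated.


BᵀP = [-22.5000 4.5000; 31.5000 -11.2500]
S = R + BᵀPB = [1 0; 0 2] + [29.2500 -36.0000; -36.0000 65.2500] = [30.2500 -36.0000; -36.0000 67.2500]
BᵀPA = [-9.0000 -6.7500; 22.5000 4.5000]
K = S⁻¹·BᵀPA = [0.2773 -0.3954; 0.4830 -0.1448]
A−BK = [-0.0670 0.0516; -0.2736 0.1703]
AᵀP(A−BK) = [0.6278 -0.3017; -0.3017 0.2324]
P' = Q + AᵀP(A−BK) = [10.6278 -0.8017; -0.8017 0.4824]
tr(P') = 11.1102

0.2773 -0.3954 0.4830 -0.1448


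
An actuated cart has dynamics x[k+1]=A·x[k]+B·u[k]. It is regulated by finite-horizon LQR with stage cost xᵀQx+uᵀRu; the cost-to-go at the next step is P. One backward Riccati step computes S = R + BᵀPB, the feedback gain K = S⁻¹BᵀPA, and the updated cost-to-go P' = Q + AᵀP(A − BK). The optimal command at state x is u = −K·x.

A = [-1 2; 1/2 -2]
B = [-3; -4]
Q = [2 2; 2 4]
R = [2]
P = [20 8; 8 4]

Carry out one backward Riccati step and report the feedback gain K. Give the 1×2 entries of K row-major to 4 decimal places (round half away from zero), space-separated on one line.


BᵀP = [-92.0000 -40.0000]
S = R + BᵀPB = [2] + [436.0000] = [438.0000]
BᵀPA = [72.0000 -104.0000]
K = S⁻¹·BᵀPA = [0.1644 -0.2374]
A−BK = [-0.5068 1.2877; 1.1575 -2.9498]
AᵀP(A−BK) = [1.1644 -2.9041; -2.9041 7.3059]
P' = Q + AᵀP(A−BK) = [3.1644 -0.9041; -0.9041 11.3059]
tr(P') = 14.4703

0.1644 -0.2374


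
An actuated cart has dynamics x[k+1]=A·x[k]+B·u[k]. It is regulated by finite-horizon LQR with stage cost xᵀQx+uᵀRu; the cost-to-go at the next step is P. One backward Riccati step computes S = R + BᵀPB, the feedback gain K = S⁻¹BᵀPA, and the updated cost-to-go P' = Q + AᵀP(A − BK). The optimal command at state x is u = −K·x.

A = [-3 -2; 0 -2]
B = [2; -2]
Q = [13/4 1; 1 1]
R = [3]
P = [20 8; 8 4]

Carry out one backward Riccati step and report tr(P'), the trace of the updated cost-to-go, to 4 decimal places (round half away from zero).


BᵀP = [24.0000 8.0000]
S = R + BᵀPB = [3] + [32.0000] = [35.0000]
BᵀPA = [-72.0000 -64.0000]
K = S⁻¹·BᵀPA = [-2.0571 -1.8286]
A−BK = [1.1143 1.6571; -4.1143 -5.6571]
AᵀP(A−BK) = [31.8857 36.3429; 36.3429 42.9714]
P' = Q + AᵀP(A−BK) = [35.1357 37.3429; 37.3429 43.9714]
tr(P') = 79.1071

79.1071


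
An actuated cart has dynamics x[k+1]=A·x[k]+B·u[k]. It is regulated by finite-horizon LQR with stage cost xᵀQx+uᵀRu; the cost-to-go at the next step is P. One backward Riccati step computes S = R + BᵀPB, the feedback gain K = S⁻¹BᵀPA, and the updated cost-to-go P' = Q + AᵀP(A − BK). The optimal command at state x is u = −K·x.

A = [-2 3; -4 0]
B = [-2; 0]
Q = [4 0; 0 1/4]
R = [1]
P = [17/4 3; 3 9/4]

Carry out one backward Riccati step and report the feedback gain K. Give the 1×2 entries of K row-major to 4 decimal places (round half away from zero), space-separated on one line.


BᵀP = [-8.5000 -6.0000]
S = R + BᵀPB = [1] + [17.0000] = [18.0000]
BᵀPA = [41.0000 -25.5000]
K = S⁻¹·BᵀPA = [2.2778 -1.4167]
A−BK = [2.5556 0.1667; -4.0000 0.0000]
AᵀP(A−BK) = [7.6111 -3.4167; -3.4167 2.1250]
P' = Q + AᵀP(A−BK) = [11.6111 -3.4167; -3.4167 2.3750]
tr(P') = 13.9861

2.2778 -1.4167


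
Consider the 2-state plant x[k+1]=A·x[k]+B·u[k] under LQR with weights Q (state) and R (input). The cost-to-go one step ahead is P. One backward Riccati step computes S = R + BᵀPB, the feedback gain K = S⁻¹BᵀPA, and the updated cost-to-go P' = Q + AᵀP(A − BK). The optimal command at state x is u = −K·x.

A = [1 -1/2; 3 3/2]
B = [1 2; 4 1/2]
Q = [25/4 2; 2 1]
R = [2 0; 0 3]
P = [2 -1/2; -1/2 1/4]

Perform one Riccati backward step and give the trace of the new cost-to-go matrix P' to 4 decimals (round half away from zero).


8.4623

BᵀP = [0.0000 0.5000; 3.7500 -0.8750]
S = R + BᵀPB = [2 0; 0 3] + [2.0000 0.2500; 0.2500 7.0625] = [4.0000 0.2500; 0.2500 10.0625]
BᵀPA = [1.5000 0.7500; 1.1250 -3.1875]
K = S⁻¹·BᵀPA = [0.3686 0.2076; 0.1026 -0.3219]
A−BK = [0.4261 -0.0638; 1.4743 0.8305]
AᵀP(A−BK) = [0.5816 0.1757; 0.1757 0.6306]
P' = Q + AᵀP(A−BK) = [6.8316 2.1757; 2.1757 1.6306]
tr(P') = 8.4623


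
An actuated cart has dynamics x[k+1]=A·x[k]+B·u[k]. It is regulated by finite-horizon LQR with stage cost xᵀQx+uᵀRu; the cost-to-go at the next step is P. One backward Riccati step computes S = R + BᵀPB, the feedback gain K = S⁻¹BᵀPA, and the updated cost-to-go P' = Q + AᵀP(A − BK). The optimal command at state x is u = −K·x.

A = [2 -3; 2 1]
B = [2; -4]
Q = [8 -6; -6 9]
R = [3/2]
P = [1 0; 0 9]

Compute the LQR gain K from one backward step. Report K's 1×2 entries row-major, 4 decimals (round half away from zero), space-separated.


BᵀP = [2.0000 -36.0000]
S = R + BᵀPB = [3/2] + [148.0000] = [149.5000]
BᵀPA = [-68.0000 -42.0000]
K = S⁻¹·BᵀPA = [-0.4548 -0.2809]
A−BK = [2.9097 -2.4381; 0.1806 -0.1237]
AᵀP(A−BK) = [9.0702 -7.1037; -7.1037 6.2007]
P' = Q + AᵀP(A−BK) = [17.0702 -13.1037; -13.1037 15.2007]
tr(P') = 32.2709

-0.4548 -0.2809


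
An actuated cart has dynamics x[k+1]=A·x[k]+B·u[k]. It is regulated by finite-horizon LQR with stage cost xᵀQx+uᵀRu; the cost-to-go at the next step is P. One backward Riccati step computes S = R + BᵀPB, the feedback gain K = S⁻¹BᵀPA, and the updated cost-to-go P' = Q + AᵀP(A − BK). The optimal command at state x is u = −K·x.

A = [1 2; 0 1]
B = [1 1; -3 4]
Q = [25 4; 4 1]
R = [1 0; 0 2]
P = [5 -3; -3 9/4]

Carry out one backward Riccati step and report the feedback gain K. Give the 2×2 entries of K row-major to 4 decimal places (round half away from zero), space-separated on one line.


0.4218 0.6802 0.1866 0.4739

BᵀP = [14.0000 -9.7500; -7.0000 6.0000]
S = R + BᵀPB = [1 0; 0 2] + [43.2500 -25.0000; -25.0000 17.0000] = [44.2500 -25.0000; -25.0000 19.0000]
BᵀPA = [14.0000 18.2500; -7.0000 -8.0000]
K = S⁻¹·BᵀPA = [0.4218 0.6802; 0.1866 0.4739]
A−BK = [0.3917 0.8459; 0.5191 1.1448]
AᵀP(A−BK) = [0.4009 0.7949; 0.7949 1.6280]
P' = Q + AᵀP(A−BK) = [25.4009 4.7949; 4.7949 2.6280]
tr(P') = 28.0290


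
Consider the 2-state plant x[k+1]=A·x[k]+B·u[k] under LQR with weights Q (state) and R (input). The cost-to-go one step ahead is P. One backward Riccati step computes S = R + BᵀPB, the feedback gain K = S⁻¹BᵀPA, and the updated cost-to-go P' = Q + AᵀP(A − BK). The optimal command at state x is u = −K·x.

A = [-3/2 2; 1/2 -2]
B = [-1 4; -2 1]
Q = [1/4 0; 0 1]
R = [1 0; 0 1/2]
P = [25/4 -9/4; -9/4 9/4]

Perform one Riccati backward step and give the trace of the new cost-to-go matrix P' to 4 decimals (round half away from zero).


3.6369

BᵀP = [-1.7500 -2.2500; 22.7500 -6.7500]
S = R + BᵀPB = [1 0; 0 1/2] + [6.2500 -9.2500; -9.2500 84.2500] = [7.2500 -9.2500; -9.2500 84.7500]
BᵀPA = [1.5000 1.0000; -37.5000 59.0000]
K = S⁻¹·BᵀPA = [-0.4155 1.1922; -0.4878 0.8263]
A−BK = [0.0358 -0.1130; 0.1568 -0.4420]
AᵀP(A−BK) = [0.3297 -0.8026; -0.8026 2.0572]
P' = Q + AᵀP(A−BK) = [0.5797 -0.8026; -0.8026 3.0572]
tr(P') = 3.6369


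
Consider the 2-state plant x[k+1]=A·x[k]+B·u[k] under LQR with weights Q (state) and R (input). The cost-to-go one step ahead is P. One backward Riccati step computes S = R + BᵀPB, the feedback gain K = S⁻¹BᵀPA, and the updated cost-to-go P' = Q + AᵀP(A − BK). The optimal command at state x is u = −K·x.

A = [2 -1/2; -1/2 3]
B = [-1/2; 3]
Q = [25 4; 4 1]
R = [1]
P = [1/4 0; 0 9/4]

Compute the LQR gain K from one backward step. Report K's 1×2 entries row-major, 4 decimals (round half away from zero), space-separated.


-0.1701 0.9531

BᵀP = [-0.1250 6.7500]
S = R + BᵀPB = [1] + [20.3125] = [21.3125]
BᵀPA = [-3.6250 20.3125]
K = S⁻¹·BᵀPA = [-0.1701 0.9531]
A−BK = [1.9150 -0.0235; 0.0103 0.1408]
AᵀP(A−BK) = [0.9459 -0.1701; -0.1701 0.9531]
P' = Q + AᵀP(A−BK) = [25.9459 3.8299; 3.8299 1.9531]
tr(P') = 27.8990


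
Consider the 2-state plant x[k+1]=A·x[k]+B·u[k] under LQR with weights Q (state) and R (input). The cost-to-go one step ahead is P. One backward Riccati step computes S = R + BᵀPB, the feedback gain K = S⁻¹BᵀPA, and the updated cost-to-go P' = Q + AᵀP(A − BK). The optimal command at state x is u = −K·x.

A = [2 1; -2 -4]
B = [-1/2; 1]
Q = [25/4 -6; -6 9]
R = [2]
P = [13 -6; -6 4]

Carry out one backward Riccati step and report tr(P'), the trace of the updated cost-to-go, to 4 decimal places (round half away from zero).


48.9549

BᵀP = [-12.5000 7.0000]
S = R + BᵀPB = [2] + [13.2500] = [15.2500]
BᵀPA = [-39.0000 -40.5000]
K = S⁻¹·BᵀPA = [-2.5574 -2.6557]
A−BK = [0.7213 -0.3279; 0.5574 -1.3443]
AᵀP(A−BK) = [16.2623 14.4262; 14.4262 17.4426]
P' = Q + AᵀP(A−BK) = [22.5123 8.4262; 8.4262 26.4426]
tr(P') = 48.9549


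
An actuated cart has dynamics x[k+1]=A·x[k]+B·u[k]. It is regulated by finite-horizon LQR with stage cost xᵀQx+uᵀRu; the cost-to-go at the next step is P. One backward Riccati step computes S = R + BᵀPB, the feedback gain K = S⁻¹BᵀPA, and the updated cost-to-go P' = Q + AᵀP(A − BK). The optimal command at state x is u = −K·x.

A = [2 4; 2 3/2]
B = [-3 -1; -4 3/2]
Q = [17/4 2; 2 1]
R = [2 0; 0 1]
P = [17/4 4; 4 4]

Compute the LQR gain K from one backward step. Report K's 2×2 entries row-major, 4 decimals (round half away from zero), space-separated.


BᵀP = [-28.7500 -28.0000; 1.7500 2.0000]
S = R + BᵀPB = [2 0; 0 1] + [198.2500 -13.2500; -13.2500 1.2500] = [200.2500 -13.2500; -13.2500 2.2500]
BᵀPA = [-113.5000 -157.0000; 7.5000 10.0000]
K = S⁻¹·BᵀPA = [-0.5673 -0.8027; -0.0073 -0.2827]
A−BK = [0.2909 1.3091; -0.2582 -1.2868]
AᵀP(A−BK) = [0.6691 1.0109; 1.0109 1.7991]
P' = Q + AᵀP(A−BK) = [4.9191 3.0109; 3.0109 2.7991]
tr(P') = 7.7182

-0.5673 -0.8027 -0.0073 -0.2827


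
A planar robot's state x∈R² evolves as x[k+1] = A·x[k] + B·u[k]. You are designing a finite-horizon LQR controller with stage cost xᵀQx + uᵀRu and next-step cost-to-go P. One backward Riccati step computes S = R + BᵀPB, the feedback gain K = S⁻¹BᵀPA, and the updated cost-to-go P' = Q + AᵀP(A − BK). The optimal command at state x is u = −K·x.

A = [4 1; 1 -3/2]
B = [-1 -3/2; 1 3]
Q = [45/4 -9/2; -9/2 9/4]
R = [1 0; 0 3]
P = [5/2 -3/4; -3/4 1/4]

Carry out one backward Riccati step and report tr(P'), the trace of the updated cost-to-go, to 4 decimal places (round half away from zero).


BᵀP = [-3.2500 1.0000; -6.0000 1.8750]
S = R + BᵀPB = [1 0; 0 3] + [4.2500 7.8750; 7.8750 14.6250] = [5.2500 7.8750; 7.8750 17.6250]
BᵀPA = [-12.0000 -4.7500; -22.1250 -8.8125]
K = S⁻¹·BᵀPA = [-1.2212 -0.4693; -0.7097 -0.2903]
A−BK = [1.7143 0.0952; 4.3502 -0.1598]
AᵀP(A−BK) = [3.8940 1.3203; 1.3203 0.5250]
P' = Q + AᵀP(A−BK) = [15.1440 -3.1797; -3.1797 2.7750]
tr(P') = 17.9190

17.9190


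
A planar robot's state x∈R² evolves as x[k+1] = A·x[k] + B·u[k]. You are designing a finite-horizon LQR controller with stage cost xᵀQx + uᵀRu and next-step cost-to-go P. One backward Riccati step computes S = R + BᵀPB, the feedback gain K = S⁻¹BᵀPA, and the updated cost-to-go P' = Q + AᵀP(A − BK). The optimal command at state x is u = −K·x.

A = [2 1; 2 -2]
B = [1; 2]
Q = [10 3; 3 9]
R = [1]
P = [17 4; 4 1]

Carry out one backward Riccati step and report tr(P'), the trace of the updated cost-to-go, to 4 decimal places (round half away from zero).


22.3947

BᵀP = [25.0000 6.0000]
S = R + BᵀPB = [1] + [37.0000] = [38.0000]
BᵀPA = [62.0000 13.0000]
K = S⁻¹·BᵀPA = [1.6316 0.3421]
A−BK = [0.3684 0.6579; -1.2632 -2.6842]
AᵀP(A−BK) = [2.8421 0.7895; 0.7895 0.5526]
P' = Q + AᵀP(A−BK) = [12.8421 3.7895; 3.7895 9.5526]
tr(P') = 22.3947


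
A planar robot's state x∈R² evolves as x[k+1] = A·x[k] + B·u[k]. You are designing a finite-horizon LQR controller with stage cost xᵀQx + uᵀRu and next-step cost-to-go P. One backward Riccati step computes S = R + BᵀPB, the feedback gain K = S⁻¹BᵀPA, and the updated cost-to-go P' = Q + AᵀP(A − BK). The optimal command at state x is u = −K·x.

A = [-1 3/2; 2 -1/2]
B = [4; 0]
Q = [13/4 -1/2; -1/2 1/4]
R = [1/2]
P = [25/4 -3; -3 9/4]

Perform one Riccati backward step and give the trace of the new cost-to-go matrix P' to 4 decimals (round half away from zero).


BᵀP = [25.0000 -12.0000]
S = R + BᵀPB = [1/2] + [100.0000] = [100.5000]
BᵀPA = [-49.0000 43.5000]
K = S⁻¹·BᵀPA = [-0.4876 0.4328]
A−BK = [0.9502 -0.2313; 2.0000 -0.5000]
AᵀP(A−BK) = [3.3595 -0.9160; -0.9160 0.2966]
P' = Q + AᵀP(A−BK) = [6.6095 -1.4160; -1.4160 0.5466]
tr(P') = 7.1561

7.1561


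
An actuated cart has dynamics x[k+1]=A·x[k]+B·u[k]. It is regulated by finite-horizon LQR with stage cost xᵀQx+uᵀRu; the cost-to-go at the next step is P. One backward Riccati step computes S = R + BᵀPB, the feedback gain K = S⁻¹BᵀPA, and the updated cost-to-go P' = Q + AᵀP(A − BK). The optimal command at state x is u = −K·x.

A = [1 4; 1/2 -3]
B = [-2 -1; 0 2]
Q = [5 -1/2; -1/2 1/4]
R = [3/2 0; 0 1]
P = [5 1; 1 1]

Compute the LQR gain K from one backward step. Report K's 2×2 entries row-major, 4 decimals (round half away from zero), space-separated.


BᵀP = [-10.0000 -2.0000; -3.0000 1.0000]
S = R + BᵀPB = [3/2 0; 0 1] + [20.0000 6.0000; 6.0000 5.0000] = [21.5000 6.0000; 6.0000 6.0000]
BᵀPA = [-11.0000 -34.0000; -2.5000 -15.0000]
K = S⁻¹·BᵀPA = [-0.5484 -1.2258; 0.1317 -1.2742]
A−BK = [0.0349 0.2742; 0.2366 -0.4516]
AᵀP(A−BK) = [0.5470 0.8306; 0.8306 4.2097]
P' = Q + AᵀP(A−BK) = [5.5470 0.3306; 0.3306 4.4597]
tr(P') = 10.0067

-0.5484 -1.2258 0.1317 -1.2742


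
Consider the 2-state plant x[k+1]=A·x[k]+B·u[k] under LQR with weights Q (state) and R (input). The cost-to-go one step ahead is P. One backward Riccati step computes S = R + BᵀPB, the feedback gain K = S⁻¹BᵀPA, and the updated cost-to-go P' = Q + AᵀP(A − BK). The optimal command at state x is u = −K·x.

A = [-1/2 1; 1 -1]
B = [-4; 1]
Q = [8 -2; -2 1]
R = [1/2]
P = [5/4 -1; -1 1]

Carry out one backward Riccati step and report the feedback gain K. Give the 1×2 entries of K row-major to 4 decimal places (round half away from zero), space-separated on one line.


BᵀP = [-6.0000 5.0000]
S = R + BᵀPB = [1/2] + [29.0000] = [29.5000]
BᵀPA = [8.0000 -11.0000]
K = S⁻¹·BᵀPA = [0.2712 -0.3729]
A−BK = [0.5847 -0.4915; 0.7288 -0.6271]
AᵀP(A−BK) = [0.1430 -0.1419; -0.1419 0.1483]
P' = Q + AᵀP(A−BK) = [8.1430 -2.1419; -2.1419 1.1483]
tr(P') = 9.2913

0.2712 -0.3729


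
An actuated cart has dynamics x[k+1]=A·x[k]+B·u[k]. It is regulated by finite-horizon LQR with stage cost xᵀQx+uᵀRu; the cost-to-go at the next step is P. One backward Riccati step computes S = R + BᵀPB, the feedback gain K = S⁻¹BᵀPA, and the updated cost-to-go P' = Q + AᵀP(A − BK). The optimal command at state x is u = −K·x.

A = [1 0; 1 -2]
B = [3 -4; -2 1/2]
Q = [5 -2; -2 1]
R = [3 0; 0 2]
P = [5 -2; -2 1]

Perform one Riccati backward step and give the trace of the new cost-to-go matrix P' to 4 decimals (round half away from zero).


6.8949

BᵀP = [19.0000 -8.0000; -21.0000 8.5000]
S = R + BᵀPB = [3 0; 0 2] + [73.0000 -80.0000; -80.0000 88.2500] = [76.0000 -80.0000; -80.0000 90.2500]
BᵀPA = [11.0000 16.0000; -12.5000 -17.0000]
K = S⁻¹·BᵀPA = [-0.0158 0.1830; -0.1525 -0.0261]
A−BK = [0.4374 -0.6536; 1.0447 -1.6209]
AᵀP(A−BK) = [0.2674 -0.3399; -0.3399 0.6275]
P' = Q + AᵀP(A−BK) = [5.2674 -2.3399; -2.3399 1.6275]
tr(P') = 6.8949


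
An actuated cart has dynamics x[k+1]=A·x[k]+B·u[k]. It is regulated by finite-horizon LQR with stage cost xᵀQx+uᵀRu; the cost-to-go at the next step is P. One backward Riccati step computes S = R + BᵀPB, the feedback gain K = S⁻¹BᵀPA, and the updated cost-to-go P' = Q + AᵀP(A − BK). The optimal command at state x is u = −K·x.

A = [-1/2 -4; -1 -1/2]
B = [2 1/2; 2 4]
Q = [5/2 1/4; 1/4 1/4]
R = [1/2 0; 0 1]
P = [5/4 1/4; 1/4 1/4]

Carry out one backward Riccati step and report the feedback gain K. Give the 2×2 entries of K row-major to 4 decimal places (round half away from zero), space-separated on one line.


-0.2190 -1.7116 -0.1162 0.3725

BᵀP = [3.0000 1.0000; 1.6250 1.1250]
S = R + BᵀPB = [1/2 0; 0 1] + [8.0000 5.5000; 5.5000 5.3125] = [8.5000 5.5000; 5.5000 6.3125]
BᵀPA = [-2.5000 -12.5000; -1.9375 -7.0625]
K = S⁻¹·BᵀPA = [-0.2190 -1.7116; -0.1162 0.3725]
A−BK = [-0.0040 -0.7630; -0.0975 1.4332]
AᵀP(A−BK) = [0.0401 0.1302; 0.1302 2.2981]
P' = Q + AᵀP(A−BK) = [2.5401 0.3802; 0.3802 2.5481]
tr(P') = 5.0881


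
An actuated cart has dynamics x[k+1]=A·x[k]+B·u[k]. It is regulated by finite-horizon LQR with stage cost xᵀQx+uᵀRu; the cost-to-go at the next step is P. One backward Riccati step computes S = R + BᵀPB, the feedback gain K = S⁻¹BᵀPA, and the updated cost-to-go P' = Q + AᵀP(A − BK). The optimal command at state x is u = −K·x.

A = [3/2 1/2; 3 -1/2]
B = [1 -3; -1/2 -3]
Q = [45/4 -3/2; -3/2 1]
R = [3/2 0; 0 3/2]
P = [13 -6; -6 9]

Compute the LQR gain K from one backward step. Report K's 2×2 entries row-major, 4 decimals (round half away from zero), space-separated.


BᵀP = [16.0000 -10.5000; -21.0000 -9.0000]
S = R + BᵀPB = [3/2 0; 0 3/2] + [21.2500 -16.5000; -16.5000 90.0000] = [22.7500 -16.5000; -16.5000 91.5000]
BᵀPA = [-7.5000 13.2500; -58.5000 -6.0000]
K = S⁻¹·BᵀPA = [-0.9127 0.6153; -0.8039 0.0454]
A−BK = [0.0009 0.0208; 0.1318 -0.0562]
AᵀP(A−BK) = [2.3740 -0.9797; -0.9797 0.6191]
P' = Q + AᵀP(A−BK) = [13.6240 -2.4797; -2.4797 1.6191]
tr(P') = 15.2432

-0.9127 0.6153 -0.8039 0.0454


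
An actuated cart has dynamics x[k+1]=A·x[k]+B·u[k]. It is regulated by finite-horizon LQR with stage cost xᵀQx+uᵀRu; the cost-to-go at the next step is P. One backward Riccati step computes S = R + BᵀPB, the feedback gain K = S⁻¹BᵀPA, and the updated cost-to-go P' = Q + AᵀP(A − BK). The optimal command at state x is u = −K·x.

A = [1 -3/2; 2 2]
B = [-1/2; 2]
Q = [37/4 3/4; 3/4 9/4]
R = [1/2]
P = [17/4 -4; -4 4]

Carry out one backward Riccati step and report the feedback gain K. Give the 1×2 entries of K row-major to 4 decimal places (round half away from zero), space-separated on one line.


0.3863 1.3765

BᵀP = [-10.1250 10.0000]
S = R + BᵀPB = [1/2] + [25.0625] = [25.5625]
BᵀPA = [9.8750 35.1875]
K = S⁻¹·BᵀPA = [0.3863 1.3765]
A−BK = [1.1932 -0.8117; 1.2274 -0.7531]
AᵀP(A−BK) = [0.4352 0.0318; 0.0318 1.1259]
P' = Q + AᵀP(A−BK) = [9.6852 0.7818; 0.7818 3.3759]
tr(P') = 13.0611


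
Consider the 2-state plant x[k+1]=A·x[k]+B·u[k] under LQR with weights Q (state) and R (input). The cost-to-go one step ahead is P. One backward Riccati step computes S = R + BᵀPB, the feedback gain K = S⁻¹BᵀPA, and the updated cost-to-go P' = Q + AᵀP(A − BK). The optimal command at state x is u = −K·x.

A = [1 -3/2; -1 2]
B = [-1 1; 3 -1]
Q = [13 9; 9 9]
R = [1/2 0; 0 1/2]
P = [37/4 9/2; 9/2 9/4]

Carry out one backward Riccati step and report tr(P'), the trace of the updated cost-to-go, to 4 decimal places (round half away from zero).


22.8563

BᵀP = [4.2500 2.2500; 4.7500 2.2500]
S = R + BᵀPB = [1/2 0; 0 1/2] + [2.5000 2.0000; 2.0000 2.5000] = [3.0000 2.0000; 2.0000 3.0000]
BᵀPA = [2.0000 -1.8750; 2.5000 -2.6250]
K = S⁻¹·BᵀPA = [0.2000 -0.0750; 0.7000 -0.8250]
A−BK = [0.5000 -0.7500; -0.9000 1.4000]
AᵀP(A−BK) = [0.3500 -0.4125; -0.4125 0.5063]
P' = Q + AᵀP(A−BK) = [13.3500 8.5875; 8.5875 9.5063]
tr(P') = 22.8563


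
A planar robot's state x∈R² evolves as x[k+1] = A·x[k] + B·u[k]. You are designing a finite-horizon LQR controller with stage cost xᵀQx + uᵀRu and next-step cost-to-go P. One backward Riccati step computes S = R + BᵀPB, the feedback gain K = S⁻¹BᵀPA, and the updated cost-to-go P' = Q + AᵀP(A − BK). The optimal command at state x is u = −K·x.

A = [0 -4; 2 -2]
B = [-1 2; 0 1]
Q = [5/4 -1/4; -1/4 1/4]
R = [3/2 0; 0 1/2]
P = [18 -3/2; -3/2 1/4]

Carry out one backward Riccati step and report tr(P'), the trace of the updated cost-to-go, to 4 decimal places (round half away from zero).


3.8569

BᵀP = [-18.0000 1.5000; 34.5000 -2.7500]
S = R + BᵀPB = [3/2 0; 0 1/2] + [18.0000 -34.5000; -34.5000 66.2500] = [19.5000 -34.5000; -34.5000 66.7500]
BᵀPA = [3.0000 69.0000; -5.5000 -132.5000]
K = S⁻¹·BᵀPA = [0.0943 0.3098; -0.0337 -1.8249]
A−BK = [0.1616 -0.0404; 2.0337 -0.1751]
AᵀP(A−BK) = [0.5320 0.0337; 0.0337 1.8249]
P' = Q + AᵀP(A−BK) = [1.7820 -0.2163; -0.2163 2.0749]
tr(P') = 3.8569


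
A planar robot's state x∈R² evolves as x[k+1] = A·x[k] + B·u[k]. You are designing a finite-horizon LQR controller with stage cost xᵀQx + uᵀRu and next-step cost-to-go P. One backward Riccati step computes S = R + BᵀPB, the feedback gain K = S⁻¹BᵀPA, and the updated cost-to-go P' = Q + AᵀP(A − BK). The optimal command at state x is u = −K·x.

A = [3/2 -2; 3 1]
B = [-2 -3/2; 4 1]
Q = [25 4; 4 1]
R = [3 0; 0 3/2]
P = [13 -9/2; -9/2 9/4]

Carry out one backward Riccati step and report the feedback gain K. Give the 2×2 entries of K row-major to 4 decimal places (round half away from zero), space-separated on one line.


0.3782 0.2693 -0.8768 0.7393

BᵀP = [-44.0000 18.0000; -24.0000 9.0000]
S = R + BᵀPB = [3 0; 0 3/2] + [160.0000 84.0000; 84.0000 45.0000] = [163.0000 84.0000; 84.0000 46.5000]
BᵀPA = [-12.0000 106.0000; -9.0000 57.0000]
K = S⁻¹·BᵀPA = [0.3782 0.2693; -0.8768 0.7393]
A−BK = [0.9413 -0.3524; 2.3639 -0.8166]
AᵀP(A−BK) = [5.6476 -2.1146; -2.1146 1.5623]
P' = Q + AᵀP(A−BK) = [30.6476 1.8854; 1.8854 2.5623]
tr(P') = 33.2099


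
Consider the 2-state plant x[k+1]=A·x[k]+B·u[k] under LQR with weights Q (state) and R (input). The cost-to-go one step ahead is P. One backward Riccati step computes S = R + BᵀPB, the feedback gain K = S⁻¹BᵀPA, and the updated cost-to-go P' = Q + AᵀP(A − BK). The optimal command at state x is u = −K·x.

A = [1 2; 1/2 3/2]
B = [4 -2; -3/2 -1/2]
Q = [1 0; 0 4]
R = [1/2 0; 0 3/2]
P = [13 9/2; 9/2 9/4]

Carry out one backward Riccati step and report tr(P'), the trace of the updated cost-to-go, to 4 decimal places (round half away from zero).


7.7359

BᵀP = [45.2500 14.6250; -28.2500 -10.1250]
S = R + BᵀPB = [1/2 0; 0 3/2] + [159.0625 -97.8125; -97.8125 61.5625] = [159.5625 -97.8125; -97.8125 63.0625]
BᵀPA = [52.5625 112.4375; -33.3125 -71.6875]
K = S⁻¹·BᵀPA = [0.1138 0.1589; -0.3517 -0.8904]
A−BK = [-0.1587 -0.4162; 0.4948 1.2931]
AᵀP(A−BK) = [0.3636 0.9269; 0.9269 2.3722]
P' = Q + AᵀP(A−BK) = [1.3636 0.9269; 0.9269 6.3722]
tr(P') = 7.7359


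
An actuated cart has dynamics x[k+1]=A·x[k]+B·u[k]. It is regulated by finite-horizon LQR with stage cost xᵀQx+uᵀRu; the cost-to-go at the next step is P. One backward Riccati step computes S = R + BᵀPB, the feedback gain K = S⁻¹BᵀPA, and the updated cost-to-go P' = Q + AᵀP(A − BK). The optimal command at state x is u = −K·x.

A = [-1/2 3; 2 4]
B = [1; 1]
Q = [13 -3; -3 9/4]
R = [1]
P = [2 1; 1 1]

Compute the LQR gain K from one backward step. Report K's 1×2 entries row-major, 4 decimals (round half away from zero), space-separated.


BᵀP = [3.0000 2.0000]
S = R + BᵀPB = [1] + [5.0000] = [6.0000]
BᵀPA = [2.5000 17.0000]
K = S⁻¹·BᵀPA = [0.4167 2.8333]
A−BK = [-0.9167 0.1667; 1.5833 1.1667]
AᵀP(A−BK) = [1.4583 1.9167; 1.9167 9.8333]
P' = Q + AᵀP(A−BK) = [14.4583 -1.0833; -1.0833 12.0833]
tr(P') = 26.5417

0.4167 2.8333


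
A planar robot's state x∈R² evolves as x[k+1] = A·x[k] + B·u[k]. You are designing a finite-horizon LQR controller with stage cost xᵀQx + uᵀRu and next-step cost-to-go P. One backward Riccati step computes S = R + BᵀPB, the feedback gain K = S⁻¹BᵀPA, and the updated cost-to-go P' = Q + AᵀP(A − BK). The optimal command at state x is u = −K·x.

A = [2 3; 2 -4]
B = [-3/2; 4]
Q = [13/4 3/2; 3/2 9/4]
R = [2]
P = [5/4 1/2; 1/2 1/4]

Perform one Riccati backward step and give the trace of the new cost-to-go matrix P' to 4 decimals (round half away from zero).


BᵀP = [0.1250 0.2500]
S = R + BᵀPB = [2] + [0.8125] = [2.8125]
BᵀPA = [0.7500 -0.6250]
K = S⁻¹·BᵀPA = [0.2667 -0.2222]
A−BK = [2.4000 2.6667; 0.9333 -3.1111]
AᵀP(A−BK) = [9.8000 4.6667; 4.6667 3.1111]
P' = Q + AᵀP(A−BK) = [13.0500 6.1667; 6.1667 5.3611]
tr(P') = 18.4111

18.4111


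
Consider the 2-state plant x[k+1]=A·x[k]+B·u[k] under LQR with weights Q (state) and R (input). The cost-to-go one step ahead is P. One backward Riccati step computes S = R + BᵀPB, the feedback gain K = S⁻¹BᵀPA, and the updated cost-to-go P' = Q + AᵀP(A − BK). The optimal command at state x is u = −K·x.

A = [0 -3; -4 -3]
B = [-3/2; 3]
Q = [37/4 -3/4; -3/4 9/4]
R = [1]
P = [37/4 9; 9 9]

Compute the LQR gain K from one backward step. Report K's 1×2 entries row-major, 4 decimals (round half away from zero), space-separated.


BᵀP = [13.1250 13.5000]
S = R + BᵀPB = [1] + [20.8125] = [21.8125]
BᵀPA = [-54.0000 -79.8750]
K = S⁻¹·BᵀPA = [-2.4756 -3.6619]
A−BK = [-3.7135 -8.4928; 3.4269 7.9857]
AᵀP(A−BK) = [10.3152 18.2579; 18.2579 33.7564]
P' = Q + AᵀP(A−BK) = [19.5652 17.5079; 17.5079 36.0064]
tr(P') = 55.5716

-2.4756 -3.6619


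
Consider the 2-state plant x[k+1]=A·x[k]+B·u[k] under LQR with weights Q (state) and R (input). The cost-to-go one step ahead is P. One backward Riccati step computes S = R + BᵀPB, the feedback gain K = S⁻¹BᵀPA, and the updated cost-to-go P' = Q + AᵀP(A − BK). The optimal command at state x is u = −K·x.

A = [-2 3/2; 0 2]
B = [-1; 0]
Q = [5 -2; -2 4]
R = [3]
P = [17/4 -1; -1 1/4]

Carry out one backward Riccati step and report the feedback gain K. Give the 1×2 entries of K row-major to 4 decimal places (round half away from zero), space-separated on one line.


BᵀP = [-4.2500 1.0000]
S = R + BᵀPB = [3] + [4.2500] = [7.2500]
BᵀPA = [8.5000 -4.3750]
K = S⁻¹·BᵀPA = [1.1724 -0.6034]
A−BK = [-0.8276 0.8966; 0.0000 2.0000]
AᵀP(A−BK) = [7.0345 -3.6207; -3.6207 1.9224]
P' = Q + AᵀP(A−BK) = [12.0345 -5.6207; -5.6207 5.9224]
tr(P') = 17.9569

1.1724 -0.6034


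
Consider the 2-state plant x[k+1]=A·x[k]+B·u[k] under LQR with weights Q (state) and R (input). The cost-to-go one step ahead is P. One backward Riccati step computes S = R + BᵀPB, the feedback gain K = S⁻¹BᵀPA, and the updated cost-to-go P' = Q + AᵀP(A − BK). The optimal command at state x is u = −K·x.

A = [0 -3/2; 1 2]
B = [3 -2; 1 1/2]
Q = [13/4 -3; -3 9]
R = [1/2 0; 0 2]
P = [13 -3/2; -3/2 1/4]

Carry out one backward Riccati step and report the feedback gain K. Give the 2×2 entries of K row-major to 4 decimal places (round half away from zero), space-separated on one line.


-0.0058 -0.4591 0.0469 0.1922

BᵀP = [37.5000 -4.2500; -26.7500 3.1250]
S = R + BᵀPB = [1/2 0; 0 2] + [108.2500 -77.1250; -77.1250 55.0625] = [108.7500 -77.1250; -77.1250 57.0625]
BᵀPA = [-4.2500 -64.7500; 3.1250 46.3750]
K = S⁻¹·BᵀPA = [-0.0058 -0.4591; 0.0469 0.1922]
A−BK = [0.1113 0.2617; 0.9824 2.3631]
AᵀP(A−BK) = [0.0787 0.1982; 0.1982 0.6103]
P' = Q + AᵀP(A−BK) = [3.3287 -2.8018; -2.8018 9.6103]
tr(P') = 12.9391


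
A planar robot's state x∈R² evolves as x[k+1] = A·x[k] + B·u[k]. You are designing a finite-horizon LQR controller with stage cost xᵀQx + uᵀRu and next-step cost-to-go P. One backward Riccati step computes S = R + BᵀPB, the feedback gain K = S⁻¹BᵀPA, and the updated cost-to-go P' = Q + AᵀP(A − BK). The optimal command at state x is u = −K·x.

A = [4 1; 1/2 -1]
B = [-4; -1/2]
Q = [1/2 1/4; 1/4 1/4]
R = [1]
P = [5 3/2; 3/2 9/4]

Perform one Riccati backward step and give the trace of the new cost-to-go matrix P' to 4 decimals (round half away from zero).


3.8685

BᵀP = [-20.7500 -7.1250]
S = R + BᵀPB = [1] + [86.5625] = [87.5625]
BᵀPA = [-86.5625 -13.6250]
K = S⁻¹·BᵀPA = [-0.9886 -0.1556]
A−BK = [0.0457 0.3776; 0.0057 -1.0778]
AᵀP(A−BK) = [0.9886 0.1556; 0.1556 2.1299]
P' = Q + AᵀP(A−BK) = [1.4886 0.4056; 0.4056 2.3799]
tr(P') = 3.8685


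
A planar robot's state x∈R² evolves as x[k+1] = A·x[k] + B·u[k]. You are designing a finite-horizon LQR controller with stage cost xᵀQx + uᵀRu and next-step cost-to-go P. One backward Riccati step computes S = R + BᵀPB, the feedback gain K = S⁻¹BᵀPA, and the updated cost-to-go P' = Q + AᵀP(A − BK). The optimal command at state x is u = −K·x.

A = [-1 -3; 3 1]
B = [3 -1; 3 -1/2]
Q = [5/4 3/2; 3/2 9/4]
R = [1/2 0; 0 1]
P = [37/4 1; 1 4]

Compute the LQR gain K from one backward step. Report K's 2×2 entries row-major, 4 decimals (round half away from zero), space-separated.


0.9058 0.2574 2.8897 2.9465

BᵀP = [30.7500 15.0000; -9.7500 -3.0000]
S = R + BᵀPB = [1/2 0; 0 1] + [137.2500 -38.2500; -38.2500 11.2500] = [137.7500 -38.2500; -38.2500 12.2500]
BᵀPA = [14.2500 -77.2500; 0.7500 26.2500]
K = S⁻¹·BᵀPA = [0.9058 0.2574; 2.8897 2.9465]
A−BK = [-0.8279 -0.8256; 1.7273 1.7011]
AᵀP(A−BK) = [24.1744 23.8724; 23.8724 23.7866]
P' = Q + AᵀP(A−BK) = [25.4244 25.3724; 25.3724 26.0366]
tr(P') = 51.4610


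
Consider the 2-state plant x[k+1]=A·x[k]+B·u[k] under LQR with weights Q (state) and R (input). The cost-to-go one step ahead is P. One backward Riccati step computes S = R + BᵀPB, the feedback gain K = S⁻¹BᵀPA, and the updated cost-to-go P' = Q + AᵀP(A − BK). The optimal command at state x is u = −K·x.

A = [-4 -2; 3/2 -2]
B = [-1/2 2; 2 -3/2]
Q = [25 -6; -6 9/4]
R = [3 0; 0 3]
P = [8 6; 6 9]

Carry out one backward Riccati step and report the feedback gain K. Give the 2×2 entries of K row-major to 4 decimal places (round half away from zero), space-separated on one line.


BᵀP = [8.0000 15.0000; 7.0000 -1.5000]
S = R + BᵀPB = [3 0; 0 3] + [26.0000 -6.5000; -6.5000 16.2500] = [29.0000 -6.5000; -6.5000 19.2500]
BᵀPA = [-9.5000 -46.0000; -30.2500 -11.0000]
K = S⁻¹·BᵀPA = [-0.7355 -1.8547; -1.8198 -1.1977]
A−BK = [-0.7282 -0.5320; 0.2413 -0.0872]
AᵀP(A−BK) = [14.2151 13.1512; 13.1512 17.5116]
P' = Q + AᵀP(A−BK) = [39.2151 7.1512; 7.1512 19.7616]
tr(P') = 58.9767

-0.7355 -1.8547 -1.8198 -1.1977


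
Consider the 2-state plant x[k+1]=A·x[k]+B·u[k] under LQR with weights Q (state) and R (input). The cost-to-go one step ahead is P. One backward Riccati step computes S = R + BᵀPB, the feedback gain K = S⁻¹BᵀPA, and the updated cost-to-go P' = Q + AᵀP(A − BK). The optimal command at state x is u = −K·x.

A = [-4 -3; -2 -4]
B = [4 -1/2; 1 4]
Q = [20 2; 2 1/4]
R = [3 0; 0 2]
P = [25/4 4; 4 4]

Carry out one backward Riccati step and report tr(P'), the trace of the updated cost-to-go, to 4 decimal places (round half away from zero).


26.7856

BᵀP = [29.0000 20.0000; 12.8750 14.0000]
S = R + BᵀPB = [3 0; 0 2] + [136.0000 65.5000; 65.5000 49.5625] = [139.0000 65.5000; 65.5000 51.5625]
BᵀPA = [-156.0000 -167.0000; -79.5000 -94.6250]
K = S⁻¹·BᵀPA = [-0.9859 -0.8387; -0.2894 -0.7697]
A−BK = [-0.2009 -0.0299; 0.1434 -0.0825]
AᵀP(A−BK) = [3.1878 2.9657; 2.9657 3.3478]
P' = Q + AᵀP(A−BK) = [23.1878 4.9657; 4.9657 3.5978]
tr(P') = 26.7856


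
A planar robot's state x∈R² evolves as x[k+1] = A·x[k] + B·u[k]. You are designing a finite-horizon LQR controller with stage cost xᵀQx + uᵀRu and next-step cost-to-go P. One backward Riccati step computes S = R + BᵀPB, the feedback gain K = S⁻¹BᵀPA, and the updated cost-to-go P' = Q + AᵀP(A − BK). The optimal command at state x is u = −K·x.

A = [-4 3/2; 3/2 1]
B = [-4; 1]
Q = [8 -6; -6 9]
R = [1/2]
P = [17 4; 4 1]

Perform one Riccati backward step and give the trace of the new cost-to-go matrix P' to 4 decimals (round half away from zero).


BᵀP = [-64.0000 -15.0000]
S = R + BᵀPB = [1/2] + [241.0000] = [241.5000]
BᵀPA = [233.5000 -111.0000]
K = S⁻¹·BᵀPA = [0.9669 -0.4596]
A−BK = [-0.1325 -0.3385; 0.5331 1.4596]
AᵀP(A−BK) = [0.4850 -0.1770; -0.1770 0.2314]
P' = Q + AᵀP(A−BK) = [8.4850 -6.1770; -6.1770 9.2314]
tr(P') = 17.7164

17.7164


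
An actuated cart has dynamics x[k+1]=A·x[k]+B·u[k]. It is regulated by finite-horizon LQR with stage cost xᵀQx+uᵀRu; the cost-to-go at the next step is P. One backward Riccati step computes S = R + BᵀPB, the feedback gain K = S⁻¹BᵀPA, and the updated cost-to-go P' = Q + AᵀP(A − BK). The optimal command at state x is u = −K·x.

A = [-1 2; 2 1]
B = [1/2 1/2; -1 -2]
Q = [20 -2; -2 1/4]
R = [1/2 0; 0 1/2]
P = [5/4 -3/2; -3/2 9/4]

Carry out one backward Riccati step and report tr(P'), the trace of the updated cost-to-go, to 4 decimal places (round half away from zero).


21.6617

BᵀP = [2.1250 -3.0000; 3.6250 -5.2500]
S = R + BᵀPB = [1/2 0; 0 1/2] + [4.0625 7.0625; 7.0625 12.3125] = [4.5625 7.0625; 7.0625 12.8125]
BᵀPA = [-8.1250 1.2500; -14.1250 2.0000]
K = S⁻¹·BᵀPA = [-0.5064 0.2204; -0.8233 0.0346]
A−BK = [-0.3352 1.8725; -0.1530 1.2896]
AᵀP(A−BK) = [0.5064 -0.2204; -0.2204 0.9053]
P' = Q + AᵀP(A−BK) = [20.5064 -2.2204; -2.2204 1.1553]
tr(P') = 21.6617
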